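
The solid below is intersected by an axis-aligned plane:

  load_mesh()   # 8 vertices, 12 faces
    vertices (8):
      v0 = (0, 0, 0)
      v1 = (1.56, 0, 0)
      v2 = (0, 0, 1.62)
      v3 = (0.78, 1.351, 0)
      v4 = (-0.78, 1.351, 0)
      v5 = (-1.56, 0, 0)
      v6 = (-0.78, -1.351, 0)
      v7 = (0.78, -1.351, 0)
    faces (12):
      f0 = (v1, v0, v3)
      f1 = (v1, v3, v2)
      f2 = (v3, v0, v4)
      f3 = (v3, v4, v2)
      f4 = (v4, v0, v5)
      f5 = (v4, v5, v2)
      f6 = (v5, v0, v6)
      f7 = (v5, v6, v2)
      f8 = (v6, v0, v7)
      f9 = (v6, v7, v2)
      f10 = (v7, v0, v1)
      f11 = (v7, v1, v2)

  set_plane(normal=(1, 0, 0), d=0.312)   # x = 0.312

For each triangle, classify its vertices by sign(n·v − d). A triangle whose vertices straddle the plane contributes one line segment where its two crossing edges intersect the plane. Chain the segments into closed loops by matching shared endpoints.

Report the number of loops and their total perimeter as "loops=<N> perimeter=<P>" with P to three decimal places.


Straddling triangles (8 of 12):
  (v1,v0,v3) [+-+] → (0.312, 0, 0)–(0.312, 0.5404, 0)  len=0.5404
  (v1,v3,v2) [++-] → (0.312, 0.5404, 0.972)–(0.312, 0, 1.296)  len=0.6301
  (v3,v0,v4) [+--] → (0.312, 0.5404, 0)–(0.312, 1.351, 0)  len=0.8106
  (v3,v4,v2) [+--] → (0.312, 1.351, 0)–(0.312, 0.5404, 0.972)  len=1.2656
  (v6,v0,v7) [--+] → (0.312, -0.5404, 0)–(0.312, -1.351, 0)  len=0.8106
  (v6,v7,v2) [-+-] → (0.312, -1.351, 0)–(0.312, -0.5404, 0.972)  len=1.2656
  (v7,v0,v1) [+-+] → (0.312, -0.5404, 0)–(0.312, 0, 0)  len=0.5404
  (v7,v1,v2) [++-] → (0.312, 0, 1.296)–(0.312, -0.5404, 0.972)  len=0.6301

Chained into 1 loop(s):
  loop 1: 8 segments, perimeter = 6.4935
Total perimeter = 6.493

loops=1 perimeter=6.493


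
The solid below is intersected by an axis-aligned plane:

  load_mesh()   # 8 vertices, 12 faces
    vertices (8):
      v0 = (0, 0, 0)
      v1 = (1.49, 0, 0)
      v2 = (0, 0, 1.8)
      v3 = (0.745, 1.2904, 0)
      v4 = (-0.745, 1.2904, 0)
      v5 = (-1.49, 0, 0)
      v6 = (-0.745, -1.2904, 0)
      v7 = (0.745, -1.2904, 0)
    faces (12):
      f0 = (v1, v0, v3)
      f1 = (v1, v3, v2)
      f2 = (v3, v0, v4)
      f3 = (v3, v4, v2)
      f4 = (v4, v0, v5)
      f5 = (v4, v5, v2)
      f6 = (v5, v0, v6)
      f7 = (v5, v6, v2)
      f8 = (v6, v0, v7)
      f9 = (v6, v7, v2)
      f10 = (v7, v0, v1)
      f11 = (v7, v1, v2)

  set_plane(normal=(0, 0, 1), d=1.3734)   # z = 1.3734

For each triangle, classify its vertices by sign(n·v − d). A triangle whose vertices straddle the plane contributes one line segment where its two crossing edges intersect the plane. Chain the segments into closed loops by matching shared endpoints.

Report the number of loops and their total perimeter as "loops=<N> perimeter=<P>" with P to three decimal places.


Straddling triangles (6 of 12):
  (v1,v3,v2) [--+] → (0.176565, 0.305825, 1.3734)–(0.35313, 0, 1.3734)  len=0.3531
  (v3,v4,v2) [--+] → (-0.176565, 0.305825, 1.3734)–(0.176565, 0.305825, 1.3734)  len=0.3531
  (v4,v5,v2) [--+] → (-0.35313, 0, 1.3734)–(-0.176565, 0.305825, 1.3734)  len=0.3531
  (v5,v6,v2) [--+] → (-0.176565, -0.305825, 1.3734)–(-0.35313, 0, 1.3734)  len=0.3531
  (v6,v7,v2) [--+] → (0.176565, -0.305825, 1.3734)–(-0.176565, -0.305825, 1.3734)  len=0.3531
  (v7,v1,v2) [--+] → (0.35313, 0, 1.3734)–(0.176565, -0.305825, 1.3734)  len=0.3531

Chained into 1 loop(s):
  loop 1: 6 segments, perimeter = 2.1188
Total perimeter = 2.119

loops=1 perimeter=2.119


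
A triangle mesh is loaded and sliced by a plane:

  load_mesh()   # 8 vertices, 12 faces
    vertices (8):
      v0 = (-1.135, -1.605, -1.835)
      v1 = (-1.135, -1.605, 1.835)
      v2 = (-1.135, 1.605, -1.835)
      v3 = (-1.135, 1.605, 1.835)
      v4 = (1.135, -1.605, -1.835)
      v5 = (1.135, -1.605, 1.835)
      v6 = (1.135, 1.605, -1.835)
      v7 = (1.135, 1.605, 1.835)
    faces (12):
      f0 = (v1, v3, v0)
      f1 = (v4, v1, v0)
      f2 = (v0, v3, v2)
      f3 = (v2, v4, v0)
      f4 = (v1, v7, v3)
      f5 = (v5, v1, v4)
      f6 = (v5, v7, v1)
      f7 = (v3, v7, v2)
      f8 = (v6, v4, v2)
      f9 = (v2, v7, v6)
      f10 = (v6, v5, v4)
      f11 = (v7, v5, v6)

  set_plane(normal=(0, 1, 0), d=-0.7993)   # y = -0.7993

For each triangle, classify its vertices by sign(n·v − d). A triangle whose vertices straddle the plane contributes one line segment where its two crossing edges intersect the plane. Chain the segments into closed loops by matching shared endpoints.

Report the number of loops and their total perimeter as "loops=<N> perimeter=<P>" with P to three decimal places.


loops=1 perimeter=11.880

Straddling triangles (8 of 12):
  (v1,v3,v0) [-+-] → (-1.135, -0.7993, 1.835)–(-1.135, -0.7993, -0.913841)  len=2.7488
  (v0,v3,v2) [-++] → (-1.135, -0.7993, -0.913841)–(-1.135, -0.7993, -1.835)  len=0.9212
  (v2,v4,v0) [+--] → (0.565237, -0.7993, -1.835)–(-1.135, -0.7993, -1.835)  len=1.7002
  (v1,v7,v3) [-++] → (-0.565237, -0.7993, 1.835)–(-1.135, -0.7993, 1.835)  len=0.5698
  (v5,v7,v1) [-+-] → (1.135, -0.7993, 1.835)–(-0.565237, -0.7993, 1.835)  len=1.7002
  (v6,v4,v2) [+-+] → (1.135, -0.7993, -1.835)–(0.565237, -0.7993, -1.835)  len=0.5698
  (v6,v5,v4) [+--] → (1.135, -0.7993, 0.913841)–(1.135, -0.7993, -1.835)  len=2.7488
  (v7,v5,v6) [+-+] → (1.135, -0.7993, 1.835)–(1.135, -0.7993, 0.913841)  len=0.9212

Chained into 1 loop(s):
  loop 1: 8 segments, perimeter = 11.8800
Total perimeter = 11.880


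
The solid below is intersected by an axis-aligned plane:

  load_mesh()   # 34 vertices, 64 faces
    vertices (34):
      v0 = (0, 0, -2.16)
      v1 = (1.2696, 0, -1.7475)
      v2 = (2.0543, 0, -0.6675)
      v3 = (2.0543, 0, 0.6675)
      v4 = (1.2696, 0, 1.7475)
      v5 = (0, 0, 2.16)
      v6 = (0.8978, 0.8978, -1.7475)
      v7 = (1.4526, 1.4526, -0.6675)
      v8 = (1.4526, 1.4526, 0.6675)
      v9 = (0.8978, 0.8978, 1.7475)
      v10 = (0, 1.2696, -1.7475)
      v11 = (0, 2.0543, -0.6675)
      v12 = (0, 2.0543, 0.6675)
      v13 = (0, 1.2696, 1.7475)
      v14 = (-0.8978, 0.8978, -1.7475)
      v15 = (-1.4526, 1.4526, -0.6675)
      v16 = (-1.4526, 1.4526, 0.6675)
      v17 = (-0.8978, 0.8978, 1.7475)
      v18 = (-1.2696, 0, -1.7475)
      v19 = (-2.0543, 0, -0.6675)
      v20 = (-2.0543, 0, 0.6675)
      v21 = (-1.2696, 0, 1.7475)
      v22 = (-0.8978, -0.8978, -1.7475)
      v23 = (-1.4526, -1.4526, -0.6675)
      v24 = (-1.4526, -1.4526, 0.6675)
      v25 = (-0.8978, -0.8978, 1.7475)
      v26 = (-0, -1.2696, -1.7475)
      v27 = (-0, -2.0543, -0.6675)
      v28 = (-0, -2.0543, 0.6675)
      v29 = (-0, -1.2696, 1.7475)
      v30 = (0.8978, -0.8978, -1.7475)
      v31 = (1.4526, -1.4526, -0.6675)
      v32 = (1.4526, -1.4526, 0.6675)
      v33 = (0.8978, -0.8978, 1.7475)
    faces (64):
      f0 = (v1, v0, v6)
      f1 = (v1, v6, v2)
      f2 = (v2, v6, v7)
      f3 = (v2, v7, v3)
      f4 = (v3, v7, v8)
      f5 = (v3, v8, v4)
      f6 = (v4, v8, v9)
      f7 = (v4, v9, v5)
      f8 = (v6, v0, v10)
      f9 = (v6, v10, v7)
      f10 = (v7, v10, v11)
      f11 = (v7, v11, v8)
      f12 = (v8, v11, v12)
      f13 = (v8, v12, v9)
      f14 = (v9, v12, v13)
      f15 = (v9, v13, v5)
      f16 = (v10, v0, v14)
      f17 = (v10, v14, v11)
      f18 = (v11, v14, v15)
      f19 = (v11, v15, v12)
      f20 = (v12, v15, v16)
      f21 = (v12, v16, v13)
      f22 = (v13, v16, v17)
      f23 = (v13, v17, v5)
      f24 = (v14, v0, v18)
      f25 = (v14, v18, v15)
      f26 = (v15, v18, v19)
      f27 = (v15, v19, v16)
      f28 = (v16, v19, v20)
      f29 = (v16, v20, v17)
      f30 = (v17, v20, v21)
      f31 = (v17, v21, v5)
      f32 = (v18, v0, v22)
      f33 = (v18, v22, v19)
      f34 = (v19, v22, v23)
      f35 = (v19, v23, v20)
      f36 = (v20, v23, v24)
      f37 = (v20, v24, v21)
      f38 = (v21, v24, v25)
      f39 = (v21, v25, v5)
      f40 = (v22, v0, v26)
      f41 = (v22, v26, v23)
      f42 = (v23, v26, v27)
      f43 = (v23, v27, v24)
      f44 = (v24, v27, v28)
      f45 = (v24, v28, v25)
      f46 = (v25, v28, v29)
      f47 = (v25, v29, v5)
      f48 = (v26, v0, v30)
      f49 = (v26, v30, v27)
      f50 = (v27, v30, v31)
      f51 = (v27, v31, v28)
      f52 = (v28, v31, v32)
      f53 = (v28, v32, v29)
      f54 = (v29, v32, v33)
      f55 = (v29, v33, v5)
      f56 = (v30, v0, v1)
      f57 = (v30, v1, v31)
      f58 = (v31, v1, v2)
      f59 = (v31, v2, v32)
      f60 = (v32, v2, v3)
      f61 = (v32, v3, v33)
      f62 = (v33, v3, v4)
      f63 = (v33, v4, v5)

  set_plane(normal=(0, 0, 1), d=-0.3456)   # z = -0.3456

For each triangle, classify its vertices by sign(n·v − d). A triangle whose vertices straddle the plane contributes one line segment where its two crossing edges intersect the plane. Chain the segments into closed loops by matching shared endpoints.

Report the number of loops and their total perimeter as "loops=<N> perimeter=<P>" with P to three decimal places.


Straddling triangles (16 of 64):
  (v2,v7,v3) [--+] → (1.59768, 1.10234, -0.3456)–(2.0543, 0, -0.3456)  len=1.1932
  (v3,v7,v8) [+-+] → (1.59768, 1.10234, -0.3456)–(1.4526, 1.4526, -0.3456)  len=0.3791
  (v7,v11,v8) [--+] → (0.350256, 1.90922, -0.3456)–(1.4526, 1.4526, -0.3456)  len=1.1932
  (v8,v11,v12) [+-+] → (0.350256, 1.90922, -0.3456)–(0, 2.0543, -0.3456)  len=0.3791
  (v11,v15,v12) [--+] → (-1.10234, 1.59768, -0.3456)–(0, 2.0543, -0.3456)  len=1.1932
  (v12,v15,v16) [+-+] → (-1.10234, 1.59768, -0.3456)–(-1.4526, 1.4526, -0.3456)  len=0.3791
  (v15,v19,v16) [--+] → (-1.90922, 0.350256, -0.3456)–(-1.4526, 1.4526, -0.3456)  len=1.1932
  (v16,v19,v20) [+-+] → (-1.90922, 0.350256, -0.3456)–(-2.0543, 0, -0.3456)  len=0.3791
  (v19,v23,v20) [--+] → (-1.59768, -1.10234, -0.3456)–(-2.0543, 0, -0.3456)  len=1.1932
  (v20,v23,v24) [+-+] → (-1.59768, -1.10234, -0.3456)–(-1.4526, -1.4526, -0.3456)  len=0.3791
  (v23,v27,v24) [--+] → (-0.350256, -1.90922, -0.3456)–(-1.4526, -1.4526, -0.3456)  len=1.1932
  (v24,v27,v28) [+-+] → (-0.350256, -1.90922, -0.3456)–(0, -2.0543, -0.3456)  len=0.3791
  (v27,v31,v28) [--+] → (1.10234, -1.59768, -0.3456)–(0, -2.0543, -0.3456)  len=1.1932
  (v28,v31,v32) [+-+] → (1.10234, -1.59768, -0.3456)–(1.4526, -1.4526, -0.3456)  len=0.3791
  (v31,v2,v32) [--+] → (1.90922, -0.350256, -0.3456)–(1.4526, -1.4526, -0.3456)  len=1.1932
  (v32,v2,v3) [+-+] → (1.90922, -0.350256, -0.3456)–(2.0543, 0, -0.3456)  len=0.3791

Chained into 1 loop(s):
  loop 1: 16 segments, perimeter = 12.5783
Total perimeter = 12.578

loops=1 perimeter=12.578


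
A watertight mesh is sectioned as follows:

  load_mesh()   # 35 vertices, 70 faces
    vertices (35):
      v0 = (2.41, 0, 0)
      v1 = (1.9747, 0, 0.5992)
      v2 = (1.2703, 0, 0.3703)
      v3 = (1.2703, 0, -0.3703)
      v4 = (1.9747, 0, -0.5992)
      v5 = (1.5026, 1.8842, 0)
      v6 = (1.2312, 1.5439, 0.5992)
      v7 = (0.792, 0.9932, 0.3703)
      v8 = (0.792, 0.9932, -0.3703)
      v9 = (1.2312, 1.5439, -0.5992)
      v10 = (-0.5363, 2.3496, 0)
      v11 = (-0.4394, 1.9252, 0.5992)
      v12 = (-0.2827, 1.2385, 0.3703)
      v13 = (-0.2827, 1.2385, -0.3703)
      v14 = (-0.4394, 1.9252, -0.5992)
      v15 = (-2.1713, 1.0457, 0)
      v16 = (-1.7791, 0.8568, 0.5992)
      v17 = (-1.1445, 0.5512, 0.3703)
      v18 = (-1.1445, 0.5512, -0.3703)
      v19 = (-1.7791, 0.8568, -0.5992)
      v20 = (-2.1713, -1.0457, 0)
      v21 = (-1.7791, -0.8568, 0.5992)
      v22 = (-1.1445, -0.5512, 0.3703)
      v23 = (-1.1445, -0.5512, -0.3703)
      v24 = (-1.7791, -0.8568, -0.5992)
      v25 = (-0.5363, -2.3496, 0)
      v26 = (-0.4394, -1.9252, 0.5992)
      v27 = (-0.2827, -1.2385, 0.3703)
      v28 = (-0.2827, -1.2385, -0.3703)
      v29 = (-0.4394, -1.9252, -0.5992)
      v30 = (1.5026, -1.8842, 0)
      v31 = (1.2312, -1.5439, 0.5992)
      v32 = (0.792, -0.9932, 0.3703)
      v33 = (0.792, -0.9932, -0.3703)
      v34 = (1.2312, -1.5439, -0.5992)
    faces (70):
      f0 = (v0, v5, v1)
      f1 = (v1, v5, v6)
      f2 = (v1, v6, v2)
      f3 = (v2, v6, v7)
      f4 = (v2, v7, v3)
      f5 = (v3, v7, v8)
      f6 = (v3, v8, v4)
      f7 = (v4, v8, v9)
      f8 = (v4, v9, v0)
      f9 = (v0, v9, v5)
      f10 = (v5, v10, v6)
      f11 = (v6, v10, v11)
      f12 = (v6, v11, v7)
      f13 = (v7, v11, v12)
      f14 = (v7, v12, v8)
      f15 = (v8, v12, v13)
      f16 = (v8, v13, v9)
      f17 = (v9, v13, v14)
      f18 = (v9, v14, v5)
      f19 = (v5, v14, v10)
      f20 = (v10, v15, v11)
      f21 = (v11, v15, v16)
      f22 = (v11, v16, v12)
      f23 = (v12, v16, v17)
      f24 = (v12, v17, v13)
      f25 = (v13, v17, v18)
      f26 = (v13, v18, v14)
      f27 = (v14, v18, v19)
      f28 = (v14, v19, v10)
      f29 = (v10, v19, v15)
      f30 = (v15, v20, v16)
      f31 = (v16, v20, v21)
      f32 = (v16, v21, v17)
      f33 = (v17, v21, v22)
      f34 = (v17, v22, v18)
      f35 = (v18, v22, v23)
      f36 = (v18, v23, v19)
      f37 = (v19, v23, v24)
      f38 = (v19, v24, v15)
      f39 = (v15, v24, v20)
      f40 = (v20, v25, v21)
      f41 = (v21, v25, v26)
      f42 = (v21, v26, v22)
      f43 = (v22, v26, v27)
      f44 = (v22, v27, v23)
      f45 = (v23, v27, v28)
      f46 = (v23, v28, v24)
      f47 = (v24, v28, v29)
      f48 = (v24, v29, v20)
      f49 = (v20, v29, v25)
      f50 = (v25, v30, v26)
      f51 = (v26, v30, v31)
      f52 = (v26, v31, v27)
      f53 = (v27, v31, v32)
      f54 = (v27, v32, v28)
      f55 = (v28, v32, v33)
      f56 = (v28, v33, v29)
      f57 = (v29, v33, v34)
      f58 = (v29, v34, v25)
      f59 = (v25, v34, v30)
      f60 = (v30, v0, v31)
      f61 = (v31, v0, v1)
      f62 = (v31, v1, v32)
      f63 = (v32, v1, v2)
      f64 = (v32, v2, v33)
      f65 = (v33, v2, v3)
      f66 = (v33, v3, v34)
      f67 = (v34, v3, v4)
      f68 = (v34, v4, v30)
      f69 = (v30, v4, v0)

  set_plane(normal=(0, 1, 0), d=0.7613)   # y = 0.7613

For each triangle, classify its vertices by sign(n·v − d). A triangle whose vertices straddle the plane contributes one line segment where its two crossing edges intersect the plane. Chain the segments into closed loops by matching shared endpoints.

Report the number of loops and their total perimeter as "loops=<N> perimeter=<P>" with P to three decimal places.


Straddling triangles (22 of 70):
  (v0,v5,v1) [-+-] → (2.04337, 0.7613, 0)–(1.78395, 0.7613, 0.357097)  len=0.4414
  (v1,v5,v6) [-++] → (1.78395, 0.7613, 0.357097)–(1.60808, 0.7613, 0.5992)  len=0.2992
  (v1,v6,v2) [-+-] → (1.60808, 0.7613, 0.5992)–(1.25102, 0.7613, 0.483171)  len=0.3754
  (v2,v6,v7) [-++] → (1.25102, 0.7613, 0.483171)–(0.903677, 0.7613, 0.3703)  len=0.3652
  (v2,v7,v3) [-+-] → (0.903677, 0.7613, 0.3703)–(0.903677, 0.7613, 0.197379)  len=0.1729
  (v3,v7,v8) [-++] → (0.903677, 0.7613, 0.197379)–(0.903677, 0.7613, -0.3703)  len=0.5677
  (v3,v8,v4) [-+-] → (0.903677, 0.7613, -0.3703)–(1.06815, 0.7613, -0.423745)  len=0.1729
  (v4,v8,v9) [-++] → (1.06815, 0.7613, -0.423745)–(1.60808, 0.7613, -0.5992)  len=0.5677
  (v4,v9,v0) [-+-] → (1.60808, 0.7613, -0.5992)–(1.82873, 0.7613, -0.295467)  len=0.3754
  (v0,v9,v5) [-++] → (1.82873, 0.7613, -0.295467)–(2.04337, 0.7613, 0)  len=0.3652
  (v12,v16,v17) [++-] → (-1.58079, 0.7613, 0.527669)–(-0.881057, 0.7613, 0.3703)  len=0.7172
  (v12,v17,v13) [+-+] → (-0.881057, 0.7613, 0.3703)–(-0.881057, 0.7613, 0.143907)  len=0.2264
  (v13,v17,v18) [+--] → (-0.881057, 0.7613, 0.143907)–(-0.881057, 0.7613, -0.3703)  len=0.5142
  (v13,v18,v14) [+-+] → (-0.881057, 0.7613, -0.3703)–(-1.03668, 0.7613, -0.405301)  len=0.1595
  (v14,v18,v19) [+-+] → (-1.03668, 0.7613, -0.405301)–(-1.58079, 0.7613, -0.527669)  len=0.5577
  (v15,v20,v16) [+-+] → (-2.1713, 0.7613, 0)–(-1.79879, 0.7613, 0.569122)  len=0.6802
  (v16,v20,v21) [+--] → (-1.79879, 0.7613, 0.569122)–(-1.7791, 0.7613, 0.5992)  len=0.0359
  (v16,v21,v17) [+--] → (-1.7791, 0.7613, 0.5992)–(-1.58079, 0.7613, 0.527669)  len=0.2108
  (v18,v23,v19) [--+] → (-1.73606, 0.7613, -0.583674)–(-1.58079, 0.7613, -0.527669)  len=0.1651
  (v19,v23,v24) [+--] → (-1.73606, 0.7613, -0.583674)–(-1.7791, 0.7613, -0.5992)  len=0.0458
  (v19,v24,v15) [+-+] → (-1.7791, 0.7613, -0.5992)–(-2.11267, 0.7613, -0.0895729)  len=0.6091
  (v15,v24,v20) [+--] → (-2.11267, 0.7613, -0.0895729)–(-2.1713, 0.7613, 0)  len=0.1071

Chained into 2 loop(s):
  loop 1: 10 segments, perimeter = 3.7032
  loop 2: 12 segments, perimeter = 4.0289
Total perimeter = 7.732

loops=2 perimeter=7.732


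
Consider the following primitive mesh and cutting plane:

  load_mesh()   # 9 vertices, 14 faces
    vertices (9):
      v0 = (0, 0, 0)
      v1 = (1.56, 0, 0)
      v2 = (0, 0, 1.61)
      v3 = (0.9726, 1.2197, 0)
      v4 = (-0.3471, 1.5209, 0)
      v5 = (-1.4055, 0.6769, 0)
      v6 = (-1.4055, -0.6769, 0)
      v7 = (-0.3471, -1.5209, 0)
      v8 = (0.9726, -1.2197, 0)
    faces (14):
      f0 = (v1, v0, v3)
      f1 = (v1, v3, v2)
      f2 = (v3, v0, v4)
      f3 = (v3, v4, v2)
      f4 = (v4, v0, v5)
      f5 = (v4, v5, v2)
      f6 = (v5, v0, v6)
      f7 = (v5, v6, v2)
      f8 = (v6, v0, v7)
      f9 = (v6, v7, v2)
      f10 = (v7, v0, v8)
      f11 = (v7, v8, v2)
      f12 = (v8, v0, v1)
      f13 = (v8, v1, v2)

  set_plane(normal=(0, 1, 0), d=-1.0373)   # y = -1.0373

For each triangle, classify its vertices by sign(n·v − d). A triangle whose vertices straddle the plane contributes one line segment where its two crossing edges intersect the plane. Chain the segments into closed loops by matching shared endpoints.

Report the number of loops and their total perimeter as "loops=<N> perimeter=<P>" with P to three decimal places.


loops=1 perimeter=4.328

Straddling triangles (6 of 14):
  (v6,v0,v7) [++-] → (-0.236733, -1.0373, 0)–(-0.953548, -1.0373, 0)  len=0.7168
  (v6,v7,v2) [+-+] → (-0.953548, -1.0373, 0)–(-0.236733, -1.0373, 0.511931)  len=0.8809
  (v7,v0,v8) [-+-] → (-0.236733, -1.0373, 0)–(0.827153, -1.0373, 0)  len=1.0639
  (v7,v8,v2) [--+] → (0.827153, -1.0373, 0.240767)–(-0.236733, -1.0373, 0.511931)  len=1.0979
  (v8,v0,v1) [-++] → (0.827153, -1.0373, 0)–(1.06044, -1.0373, 0)  len=0.2333
  (v8,v1,v2) [-++] → (1.06044, -1.0373, 0)–(0.827153, -1.0373, 0.240767)  len=0.3353

Chained into 1 loop(s):
  loop 1: 6 segments, perimeter = 4.3280
Total perimeter = 4.328


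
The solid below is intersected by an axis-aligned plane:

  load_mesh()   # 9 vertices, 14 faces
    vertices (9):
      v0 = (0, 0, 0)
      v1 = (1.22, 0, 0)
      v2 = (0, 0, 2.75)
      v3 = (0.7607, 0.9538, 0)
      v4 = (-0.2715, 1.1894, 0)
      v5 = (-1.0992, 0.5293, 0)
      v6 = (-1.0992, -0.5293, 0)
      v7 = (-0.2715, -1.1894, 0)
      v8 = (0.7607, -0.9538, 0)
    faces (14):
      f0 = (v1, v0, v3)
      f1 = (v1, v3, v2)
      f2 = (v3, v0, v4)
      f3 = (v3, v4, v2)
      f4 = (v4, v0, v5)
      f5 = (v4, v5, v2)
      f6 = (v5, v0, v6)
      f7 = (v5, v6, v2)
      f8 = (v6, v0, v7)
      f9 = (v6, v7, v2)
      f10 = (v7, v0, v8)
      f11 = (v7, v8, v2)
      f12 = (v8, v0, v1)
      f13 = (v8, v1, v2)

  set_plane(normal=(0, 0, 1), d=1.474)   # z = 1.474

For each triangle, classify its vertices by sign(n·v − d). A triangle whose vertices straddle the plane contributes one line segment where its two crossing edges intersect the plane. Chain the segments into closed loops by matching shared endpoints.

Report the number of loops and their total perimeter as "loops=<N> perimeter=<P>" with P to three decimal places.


loops=1 perimeter=3.439

Straddling triangles (7 of 14):
  (v1,v3,v2) [--+] → (0.352965, 0.442563, 1.474)–(0.56608, 0, 1.474)  len=0.4912
  (v3,v4,v2) [--+] → (-0.125976, 0.551882, 1.474)–(0.352965, 0.442563, 1.474)  len=0.4913
  (v4,v5,v2) [--+] → (-0.510029, 0.245595, 1.474)–(-0.125976, 0.551882, 1.474)  len=0.4912
  (v5,v6,v2) [--+] → (-0.510029, -0.245595, 1.474)–(-0.510029, 0.245595, 1.474)  len=0.4912
  (v6,v7,v2) [--+] → (-0.125976, -0.551882, 1.474)–(-0.510029, -0.245595, 1.474)  len=0.4912
  (v7,v8,v2) [--+] → (0.352965, -0.442563, 1.474)–(-0.125976, -0.551882, 1.474)  len=0.4913
  (v8,v1,v2) [--+] → (0.56608, 0, 1.474)–(0.352965, -0.442563, 1.474)  len=0.4912

Chained into 1 loop(s):
  loop 1: 7 segments, perimeter = 3.4386
Total perimeter = 3.439


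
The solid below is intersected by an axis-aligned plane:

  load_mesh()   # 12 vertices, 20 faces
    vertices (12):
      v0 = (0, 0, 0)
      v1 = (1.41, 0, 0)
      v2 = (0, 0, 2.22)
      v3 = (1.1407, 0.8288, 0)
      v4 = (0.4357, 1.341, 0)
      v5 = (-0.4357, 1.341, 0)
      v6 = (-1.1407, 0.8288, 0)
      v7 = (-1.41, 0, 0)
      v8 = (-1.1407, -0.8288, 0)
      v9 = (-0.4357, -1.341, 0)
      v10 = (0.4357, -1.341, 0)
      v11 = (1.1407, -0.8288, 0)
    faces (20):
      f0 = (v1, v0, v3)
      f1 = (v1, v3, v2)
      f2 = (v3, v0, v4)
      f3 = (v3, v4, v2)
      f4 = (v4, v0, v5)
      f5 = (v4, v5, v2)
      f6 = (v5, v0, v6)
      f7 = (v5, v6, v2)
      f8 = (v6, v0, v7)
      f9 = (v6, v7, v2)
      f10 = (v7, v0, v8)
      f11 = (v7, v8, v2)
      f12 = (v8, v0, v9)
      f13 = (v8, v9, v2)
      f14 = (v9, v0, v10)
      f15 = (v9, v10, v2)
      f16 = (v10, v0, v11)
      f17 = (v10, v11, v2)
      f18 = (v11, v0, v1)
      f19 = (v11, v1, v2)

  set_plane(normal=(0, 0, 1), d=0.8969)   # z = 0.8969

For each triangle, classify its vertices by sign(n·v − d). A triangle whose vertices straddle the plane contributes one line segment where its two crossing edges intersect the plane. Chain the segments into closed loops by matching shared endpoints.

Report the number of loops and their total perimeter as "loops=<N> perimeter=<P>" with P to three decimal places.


Straddling triangles (10 of 20):
  (v1,v3,v2) [--+] → (0.679847, 0.493957, 0.8969)–(0.840347, 0, 0.8969)  len=0.5194
  (v3,v4,v2) [--+] → (0.259673, 0.799224, 0.8969)–(0.679847, 0.493957, 0.8969)  len=0.5194
  (v4,v5,v2) [--+] → (-0.259673, 0.799224, 0.8969)–(0.259673, 0.799224, 0.8969)  len=0.5193
  (v5,v6,v2) [--+] → (-0.679847, 0.493957, 0.8969)–(-0.259673, 0.799224, 0.8969)  len=0.5194
  (v6,v7,v2) [--+] → (-0.840347, 0, 0.8969)–(-0.679847, 0.493957, 0.8969)  len=0.5194
  (v7,v8,v2) [--+] → (-0.679847, -0.493957, 0.8969)–(-0.840347, 0, 0.8969)  len=0.5194
  (v8,v9,v2) [--+] → (-0.259673, -0.799224, 0.8969)–(-0.679847, -0.493957, 0.8969)  len=0.5194
  (v9,v10,v2) [--+] → (0.259673, -0.799224, 0.8969)–(-0.259673, -0.799224, 0.8969)  len=0.5193
  (v10,v11,v2) [--+] → (0.679847, -0.493957, 0.8969)–(0.259673, -0.799224, 0.8969)  len=0.5194
  (v11,v1,v2) [--+] → (0.840347, 0, 0.8969)–(0.679847, -0.493957, 0.8969)  len=0.5194

Chained into 1 loop(s):
  loop 1: 10 segments, perimeter = 5.1936
Total perimeter = 5.194

loops=1 perimeter=5.194


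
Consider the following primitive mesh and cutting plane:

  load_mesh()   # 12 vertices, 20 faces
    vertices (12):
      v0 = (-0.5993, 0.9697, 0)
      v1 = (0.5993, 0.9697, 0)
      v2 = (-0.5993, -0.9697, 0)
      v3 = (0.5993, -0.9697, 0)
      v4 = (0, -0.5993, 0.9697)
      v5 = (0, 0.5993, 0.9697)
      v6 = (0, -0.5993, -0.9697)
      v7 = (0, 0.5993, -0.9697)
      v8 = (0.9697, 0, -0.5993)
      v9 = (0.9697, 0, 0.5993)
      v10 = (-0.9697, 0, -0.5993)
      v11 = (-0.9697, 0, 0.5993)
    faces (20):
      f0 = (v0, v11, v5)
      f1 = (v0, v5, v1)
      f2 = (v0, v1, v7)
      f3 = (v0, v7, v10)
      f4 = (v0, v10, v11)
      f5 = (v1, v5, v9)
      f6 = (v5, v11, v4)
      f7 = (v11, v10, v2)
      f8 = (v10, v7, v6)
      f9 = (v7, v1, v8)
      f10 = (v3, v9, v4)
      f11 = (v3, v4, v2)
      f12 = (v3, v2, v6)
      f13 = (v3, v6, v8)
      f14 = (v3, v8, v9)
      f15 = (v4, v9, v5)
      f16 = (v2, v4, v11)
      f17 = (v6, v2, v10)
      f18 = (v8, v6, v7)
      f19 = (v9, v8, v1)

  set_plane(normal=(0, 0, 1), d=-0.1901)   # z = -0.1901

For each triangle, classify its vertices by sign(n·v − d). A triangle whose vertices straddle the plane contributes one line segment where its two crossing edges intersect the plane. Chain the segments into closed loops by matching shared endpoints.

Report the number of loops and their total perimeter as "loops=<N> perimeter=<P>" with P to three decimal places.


Straddling triangles (10 of 20):
  (v0,v1,v7) [++-] → (0.481813, 0.897087, -0.1901)–(-0.481813, 0.897087, -0.1901)  len=0.9636
  (v0,v7,v10) [+--] → (-0.481813, 0.897087, -0.1901)–(-0.716792, 0.662108, -0.1901)  len=0.3323
  (v0,v10,v11) [+-+] → (-0.716792, 0.662108, -0.1901)–(-0.9697, 0, -0.1901)  len=0.7088
  (v11,v10,v2) [+-+] → (-0.9697, 0, -0.1901)–(-0.716792, -0.662108, -0.1901)  len=0.7088
  (v7,v1,v8) [-+-] → (0.481813, 0.897087, -0.1901)–(0.716792, 0.662108, -0.1901)  len=0.3323
  (v3,v2,v6) [++-] → (-0.481813, -0.897087, -0.1901)–(0.481813, -0.897087, -0.1901)  len=0.9636
  (v3,v6,v8) [+--] → (0.481813, -0.897087, -0.1901)–(0.716792, -0.662108, -0.1901)  len=0.3323
  (v3,v8,v9) [+-+] → (0.716792, -0.662108, -0.1901)–(0.9697, 0, -0.1901)  len=0.7088
  (v6,v2,v10) [-+-] → (-0.481813, -0.897087, -0.1901)–(-0.716792, -0.662108, -0.1901)  len=0.3323
  (v9,v8,v1) [+-+] → (0.9697, 0, -0.1901)–(0.716792, 0.662108, -0.1901)  len=0.7088

Chained into 1 loop(s):
  loop 1: 10 segments, perimeter = 6.0916
Total perimeter = 6.092

loops=1 perimeter=6.092


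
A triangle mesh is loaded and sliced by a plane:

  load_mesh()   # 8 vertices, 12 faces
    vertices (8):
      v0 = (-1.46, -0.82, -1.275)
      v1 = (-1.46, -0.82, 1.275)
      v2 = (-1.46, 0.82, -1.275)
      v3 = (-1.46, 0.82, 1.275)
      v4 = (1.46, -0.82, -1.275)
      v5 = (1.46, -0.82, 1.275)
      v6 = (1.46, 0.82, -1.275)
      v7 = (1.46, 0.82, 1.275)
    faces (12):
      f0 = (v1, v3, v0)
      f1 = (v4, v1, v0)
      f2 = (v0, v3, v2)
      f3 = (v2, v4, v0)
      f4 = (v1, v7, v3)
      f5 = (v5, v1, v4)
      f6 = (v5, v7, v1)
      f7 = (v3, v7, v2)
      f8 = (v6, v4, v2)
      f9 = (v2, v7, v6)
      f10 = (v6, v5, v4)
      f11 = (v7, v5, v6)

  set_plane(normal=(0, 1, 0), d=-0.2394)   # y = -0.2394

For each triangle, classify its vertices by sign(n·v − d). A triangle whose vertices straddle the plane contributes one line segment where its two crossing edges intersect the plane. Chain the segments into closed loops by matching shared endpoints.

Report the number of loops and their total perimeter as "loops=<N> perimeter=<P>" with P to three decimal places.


loops=1 perimeter=10.940

Straddling triangles (8 of 12):
  (v1,v3,v0) [-+-] → (-1.46, -0.2394, 1.275)–(-1.46, -0.2394, -0.372238)  len=1.6472
  (v0,v3,v2) [-++] → (-1.46, -0.2394, -0.372238)–(-1.46, -0.2394, -1.275)  len=0.9028
  (v2,v4,v0) [+--] → (0.426249, -0.2394, -1.275)–(-1.46, -0.2394, -1.275)  len=1.8862
  (v1,v7,v3) [-++] → (-0.426249, -0.2394, 1.275)–(-1.46, -0.2394, 1.275)  len=1.0338
  (v5,v7,v1) [-+-] → (1.46, -0.2394, 1.275)–(-0.426249, -0.2394, 1.275)  len=1.8862
  (v6,v4,v2) [+-+] → (1.46, -0.2394, -1.275)–(0.426249, -0.2394, -1.275)  len=1.0338
  (v6,v5,v4) [+--] → (1.46, -0.2394, 0.372238)–(1.46, -0.2394, -1.275)  len=1.6472
  (v7,v5,v6) [+-+] → (1.46, -0.2394, 1.275)–(1.46, -0.2394, 0.372238)  len=0.9028

Chained into 1 loop(s):
  loop 1: 8 segments, perimeter = 10.9400
Total perimeter = 10.940


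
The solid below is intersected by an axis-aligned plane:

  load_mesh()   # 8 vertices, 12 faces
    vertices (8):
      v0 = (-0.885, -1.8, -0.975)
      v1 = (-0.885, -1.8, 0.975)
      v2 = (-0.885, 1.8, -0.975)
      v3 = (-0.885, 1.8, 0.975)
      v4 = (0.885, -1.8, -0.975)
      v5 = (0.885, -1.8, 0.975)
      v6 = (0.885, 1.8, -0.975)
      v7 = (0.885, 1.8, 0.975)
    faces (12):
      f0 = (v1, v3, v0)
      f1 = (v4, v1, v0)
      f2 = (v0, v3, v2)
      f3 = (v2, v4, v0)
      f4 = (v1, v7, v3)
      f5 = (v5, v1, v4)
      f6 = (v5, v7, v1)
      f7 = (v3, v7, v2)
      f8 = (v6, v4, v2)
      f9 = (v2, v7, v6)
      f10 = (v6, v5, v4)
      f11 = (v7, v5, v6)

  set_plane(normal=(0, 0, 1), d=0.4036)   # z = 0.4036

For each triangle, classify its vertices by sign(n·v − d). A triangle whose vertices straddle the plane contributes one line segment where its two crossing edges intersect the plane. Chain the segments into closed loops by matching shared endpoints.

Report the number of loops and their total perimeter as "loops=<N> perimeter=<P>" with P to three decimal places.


Straddling triangles (8 of 12):
  (v1,v3,v0) [++-] → (-0.885, 0.745108, 0.4036)–(-0.885, -1.8, 0.4036)  len=2.5451
  (v4,v1,v0) [-+-] → (-0.366345, -1.8, 0.4036)–(-0.885, -1.8, 0.4036)  len=0.5187
  (v0,v3,v2) [-+-] → (-0.885, 0.745108, 0.4036)–(-0.885, 1.8, 0.4036)  len=1.0549
  (v5,v1,v4) [++-] → (-0.366345, -1.8, 0.4036)–(0.885, -1.8, 0.4036)  len=1.2513
  (v3,v7,v2) [++-] → (0.366345, 1.8, 0.4036)–(-0.885, 1.8, 0.4036)  len=1.2513
  (v2,v7,v6) [-+-] → (0.366345, 1.8, 0.4036)–(0.885, 1.8, 0.4036)  len=0.5187
  (v6,v5,v4) [-+-] → (0.885, -0.745108, 0.4036)–(0.885, -1.8, 0.4036)  len=1.0549
  (v7,v5,v6) [++-] → (0.885, -0.745108, 0.4036)–(0.885, 1.8, 0.4036)  len=2.5451

Chained into 1 loop(s):
  loop 1: 8 segments, perimeter = 10.7400
Total perimeter = 10.740

loops=1 perimeter=10.740


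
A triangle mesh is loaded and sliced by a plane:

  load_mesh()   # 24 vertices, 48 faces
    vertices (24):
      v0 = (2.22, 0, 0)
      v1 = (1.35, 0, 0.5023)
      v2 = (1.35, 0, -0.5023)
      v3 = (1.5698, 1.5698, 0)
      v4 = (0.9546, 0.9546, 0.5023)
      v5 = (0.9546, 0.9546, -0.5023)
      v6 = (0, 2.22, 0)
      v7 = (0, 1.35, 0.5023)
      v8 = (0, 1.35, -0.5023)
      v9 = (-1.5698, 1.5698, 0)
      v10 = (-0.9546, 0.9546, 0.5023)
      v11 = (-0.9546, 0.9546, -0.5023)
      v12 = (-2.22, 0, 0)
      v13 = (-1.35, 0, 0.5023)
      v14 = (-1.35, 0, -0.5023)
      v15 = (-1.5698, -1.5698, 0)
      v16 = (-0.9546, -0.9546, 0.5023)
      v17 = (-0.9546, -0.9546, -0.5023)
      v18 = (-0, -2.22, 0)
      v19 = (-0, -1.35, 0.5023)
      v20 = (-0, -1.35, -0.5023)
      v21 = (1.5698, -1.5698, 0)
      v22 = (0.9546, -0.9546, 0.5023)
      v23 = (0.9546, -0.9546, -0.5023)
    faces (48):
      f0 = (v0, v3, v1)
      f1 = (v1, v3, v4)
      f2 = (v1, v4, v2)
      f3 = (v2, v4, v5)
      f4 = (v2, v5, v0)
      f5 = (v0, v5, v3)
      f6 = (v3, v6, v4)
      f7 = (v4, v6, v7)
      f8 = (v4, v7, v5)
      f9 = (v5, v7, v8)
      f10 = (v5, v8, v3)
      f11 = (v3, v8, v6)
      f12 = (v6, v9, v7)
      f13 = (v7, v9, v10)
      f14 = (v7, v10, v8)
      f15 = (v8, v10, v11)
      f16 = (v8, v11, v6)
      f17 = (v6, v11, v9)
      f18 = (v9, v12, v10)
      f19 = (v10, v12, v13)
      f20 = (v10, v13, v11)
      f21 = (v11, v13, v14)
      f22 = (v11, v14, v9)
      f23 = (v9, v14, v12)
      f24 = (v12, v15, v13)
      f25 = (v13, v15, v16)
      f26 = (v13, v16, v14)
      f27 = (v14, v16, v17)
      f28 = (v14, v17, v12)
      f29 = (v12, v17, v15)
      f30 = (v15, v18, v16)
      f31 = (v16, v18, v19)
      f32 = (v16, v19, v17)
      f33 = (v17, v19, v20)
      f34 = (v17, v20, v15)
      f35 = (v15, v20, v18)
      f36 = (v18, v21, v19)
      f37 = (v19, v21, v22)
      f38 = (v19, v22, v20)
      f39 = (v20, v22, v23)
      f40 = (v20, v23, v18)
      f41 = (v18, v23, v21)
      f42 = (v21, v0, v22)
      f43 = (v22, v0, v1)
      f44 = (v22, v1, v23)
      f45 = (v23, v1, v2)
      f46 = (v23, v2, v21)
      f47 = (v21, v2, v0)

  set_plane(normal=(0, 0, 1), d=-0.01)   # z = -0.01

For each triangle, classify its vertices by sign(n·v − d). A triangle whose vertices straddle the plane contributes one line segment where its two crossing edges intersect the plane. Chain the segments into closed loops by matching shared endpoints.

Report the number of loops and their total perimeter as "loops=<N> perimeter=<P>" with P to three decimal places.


Straddling triangles (32 of 48):
  (v1,v4,v2) [++-] → (1.15624, 0.467798, -0.01)–(1.35, 0, -0.01)  len=0.5063
  (v2,v4,v5) [-+-] → (1.15624, 0.467798, -0.01)–(0.9546, 0.9546, -0.01)  len=0.5269
  (v2,v5,v0) [--+] → (2.19481, 0.0190046, -0.01)–(2.20268, 0, -0.01)  len=0.0206
  (v0,v5,v3) [+-+] → (2.19481, 0.0190046, -0.01)–(1.55755, 1.55755, -0.01)  len=1.6653
  (v4,v7,v5) [++-] → (0.486802, 1.14836, -0.01)–(0.9546, 0.9546, -0.01)  len=0.5063
  (v5,v7,v8) [-+-] → (0.486802, 1.14836, -0.01)–(0, 1.35, -0.01)  len=0.5269
  (v5,v8,v3) [--+] → (1.53855, 1.56542, -0.01)–(1.55755, 1.55755, -0.01)  len=0.0206
  (v3,v8,v6) [+-+] → (1.53855, 1.56542, -0.01)–(0, 2.20268, -0.01)  len=1.6653
  (v7,v10,v8) [++-] → (-0.467798, 1.15624, -0.01)–(0, 1.35, -0.01)  len=0.5063
  (v8,v10,v11) [-+-] → (-0.467798, 1.15624, -0.01)–(-0.9546, 0.9546, -0.01)  len=0.5269
  (v8,v11,v6) [--+] → (-0.0190046, 2.19481, -0.01)–(0, 2.20268, -0.01)  len=0.0206
  (v6,v11,v9) [+-+] → (-0.0190046, 2.19481, -0.01)–(-1.55755, 1.55755, -0.01)  len=1.6653
  (v10,v13,v11) [++-] → (-1.14836, 0.486802, -0.01)–(-0.9546, 0.9546, -0.01)  len=0.5063
  (v11,v13,v14) [-+-] → (-1.14836, 0.486802, -0.01)–(-1.35, 0, -0.01)  len=0.5269
  (v11,v14,v9) [--+] → (-1.56542, 1.53855, -0.01)–(-1.55755, 1.55755, -0.01)  len=0.0206
  (v9,v14,v12) [+-+] → (-1.56542, 1.53855, -0.01)–(-2.20268, 0, -0.01)  len=1.6653
  (v13,v16,v14) [++-] → (-1.15624, -0.467798, -0.01)–(-1.35, 0, -0.01)  len=0.5063
  (v14,v16,v17) [-+-] → (-1.15624, -0.467798, -0.01)–(-0.9546, -0.9546, -0.01)  len=0.5269
  (v14,v17,v12) [--+] → (-2.19481, -0.0190046, -0.01)–(-2.20268, 0, -0.01)  len=0.0206
  (v12,v17,v15) [+-+] → (-2.19481, -0.0190046, -0.01)–(-1.55755, -1.55755, -0.01)  len=1.6653
  (v16,v19,v17) [++-] → (-0.486802, -1.14836, -0.01)–(-0.9546, -0.9546, -0.01)  len=0.5063
  (v17,v19,v20) [-+-] → (-0.486802, -1.14836, -0.01)–(0, -1.35, -0.01)  len=0.5269
  (v17,v20,v15) [--+] → (-1.53855, -1.56542, -0.01)–(-1.55755, -1.55755, -0.01)  len=0.0206
  (v15,v20,v18) [+-+] → (-1.53855, -1.56542, -0.01)–(0, -2.20268, -0.01)  len=1.6653
  (v19,v22,v20) [++-] → (0.467798, -1.15624, -0.01)–(0, -1.35, -0.01)  len=0.5063
  (v20,v22,v23) [-+-] → (0.467798, -1.15624, -0.01)–(0.9546, -0.9546, -0.01)  len=0.5269
  (v20,v23,v18) [--+] → (0.0190046, -2.19481, -0.01)–(0, -2.20268, -0.01)  len=0.0206
  (v18,v23,v21) [+-+] → (0.0190046, -2.19481, -0.01)–(1.55755, -1.55755, -0.01)  len=1.6653
  (v22,v1,v23) [++-] → (1.14836, -0.486802, -0.01)–(0.9546, -0.9546, -0.01)  len=0.5063
  (v23,v1,v2) [-+-] → (1.14836, -0.486802, -0.01)–(1.35, 0, -0.01)  len=0.5269
  (v23,v2,v21) [--+] → (1.56542, -1.53855, -0.01)–(1.55755, -1.55755, -0.01)  len=0.0206
  (v21,v2,v0) [+-+] → (1.56542, -1.53855, -0.01)–(2.20268, 0, -0.01)  len=1.6653

Chained into 2 loop(s):
  loop 1: 16 segments, perimeter = 8.2660
  loop 2: 16 segments, perimeter = 13.4870
Total perimeter = 21.753

loops=2 perimeter=21.753


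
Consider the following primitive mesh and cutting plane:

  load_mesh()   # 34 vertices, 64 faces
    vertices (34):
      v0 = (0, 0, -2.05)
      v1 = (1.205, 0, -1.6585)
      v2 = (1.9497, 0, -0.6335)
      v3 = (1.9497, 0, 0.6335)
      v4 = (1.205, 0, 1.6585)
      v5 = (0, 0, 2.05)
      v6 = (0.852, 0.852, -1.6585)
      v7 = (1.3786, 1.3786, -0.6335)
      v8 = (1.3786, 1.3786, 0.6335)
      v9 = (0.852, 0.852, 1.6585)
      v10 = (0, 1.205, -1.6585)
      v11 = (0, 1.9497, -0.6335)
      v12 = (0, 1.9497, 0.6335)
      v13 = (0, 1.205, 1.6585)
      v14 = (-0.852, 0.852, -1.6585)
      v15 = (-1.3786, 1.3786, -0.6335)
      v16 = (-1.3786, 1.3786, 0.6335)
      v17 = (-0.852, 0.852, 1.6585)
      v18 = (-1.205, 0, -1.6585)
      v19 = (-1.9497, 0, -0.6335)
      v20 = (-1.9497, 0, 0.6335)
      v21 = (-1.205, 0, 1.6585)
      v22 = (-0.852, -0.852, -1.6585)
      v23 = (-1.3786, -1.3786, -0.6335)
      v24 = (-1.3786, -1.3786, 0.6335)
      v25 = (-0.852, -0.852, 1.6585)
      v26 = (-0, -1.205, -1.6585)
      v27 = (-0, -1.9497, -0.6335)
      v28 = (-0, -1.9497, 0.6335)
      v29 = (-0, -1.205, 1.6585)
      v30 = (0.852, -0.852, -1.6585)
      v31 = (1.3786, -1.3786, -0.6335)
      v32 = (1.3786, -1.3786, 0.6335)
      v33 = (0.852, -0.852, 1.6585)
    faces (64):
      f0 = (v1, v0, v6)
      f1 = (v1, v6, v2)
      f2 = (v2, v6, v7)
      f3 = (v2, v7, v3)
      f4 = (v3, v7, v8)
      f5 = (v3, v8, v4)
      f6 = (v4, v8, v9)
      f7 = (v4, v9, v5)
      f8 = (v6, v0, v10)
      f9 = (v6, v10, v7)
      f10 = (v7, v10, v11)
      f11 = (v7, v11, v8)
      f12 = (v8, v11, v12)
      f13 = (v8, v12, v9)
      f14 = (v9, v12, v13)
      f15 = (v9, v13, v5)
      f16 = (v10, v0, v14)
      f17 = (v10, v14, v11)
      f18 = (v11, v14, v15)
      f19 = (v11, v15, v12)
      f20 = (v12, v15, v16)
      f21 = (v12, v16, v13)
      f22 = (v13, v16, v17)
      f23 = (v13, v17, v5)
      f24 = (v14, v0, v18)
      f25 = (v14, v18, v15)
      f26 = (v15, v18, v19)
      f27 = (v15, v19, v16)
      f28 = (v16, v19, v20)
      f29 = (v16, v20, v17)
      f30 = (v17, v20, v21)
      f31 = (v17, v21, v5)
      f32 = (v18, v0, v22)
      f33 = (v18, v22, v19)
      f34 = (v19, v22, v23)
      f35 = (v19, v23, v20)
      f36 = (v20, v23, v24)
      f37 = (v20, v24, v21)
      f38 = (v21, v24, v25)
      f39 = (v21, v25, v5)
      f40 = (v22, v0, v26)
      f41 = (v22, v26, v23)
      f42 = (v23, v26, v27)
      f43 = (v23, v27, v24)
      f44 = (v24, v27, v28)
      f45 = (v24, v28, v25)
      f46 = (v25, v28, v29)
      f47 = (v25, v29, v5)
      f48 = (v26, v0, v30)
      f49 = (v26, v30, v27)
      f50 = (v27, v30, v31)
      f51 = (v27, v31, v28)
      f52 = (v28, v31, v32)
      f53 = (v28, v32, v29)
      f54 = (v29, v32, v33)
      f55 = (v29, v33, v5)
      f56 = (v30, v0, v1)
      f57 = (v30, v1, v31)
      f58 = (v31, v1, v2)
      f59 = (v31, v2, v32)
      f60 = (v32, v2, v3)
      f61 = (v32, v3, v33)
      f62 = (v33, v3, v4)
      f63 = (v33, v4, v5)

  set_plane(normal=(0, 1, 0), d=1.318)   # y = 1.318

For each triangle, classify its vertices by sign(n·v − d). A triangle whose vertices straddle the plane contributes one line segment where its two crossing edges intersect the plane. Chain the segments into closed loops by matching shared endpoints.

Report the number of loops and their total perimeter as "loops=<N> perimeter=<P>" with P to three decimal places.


loops=1 perimeter=9.186

Straddling triangles (18 of 64):
  (v2,v6,v7) [--+] → (1.318, 1.318, -0.751455)–(1.4037, 1.318, -0.6335)  len=0.1458
  (v2,v7,v3) [-+-] → (1.4037, 1.318, -0.6335)–(1.4037, 1.318, -0.577806)  len=0.0557
  (v3,v7,v8) [-++] → (1.4037, 1.318, -0.577806)–(1.4037, 1.318, 0.6335)  len=1.2113
  (v3,v8,v4) [-+-] → (1.4037, 1.318, 0.6335)–(1.37097, 1.318, 0.678557)  len=0.0557
  (v4,v8,v9) [-+-] → (1.37097, 1.318, 0.678557)–(1.318, 1.318, 0.751455)  len=0.0901
  (v6,v10,v7) [--+] → (0.897361, 1.318, -0.991305)–(1.318, 1.318, -0.751455)  len=0.4842
  (v7,v10,v11) [+-+] → (0.897361, 1.318, -0.991305)–(0, 1.318, -1.50297)  len=1.0330
  (v8,v12,v9) [++-] → (0.490306, 1.318, 1.22336)–(1.318, 1.318, 0.751455)  len=0.9528
  (v9,v12,v13) [-+-] → (0.490306, 1.318, 1.22336)–(0, 1.318, 1.50297)  len=0.5644
  (v10,v14,v11) [--+] → (-0.490306, 1.318, -1.22336)–(0, 1.318, -1.50297)  len=0.5644
  (v11,v14,v15) [+-+] → (-0.490306, 1.318, -1.22336)–(-1.318, 1.318, -0.751455)  len=0.9528
  (v12,v16,v13) [++-] → (-0.897361, 1.318, 0.991305)–(0, 1.318, 1.50297)  len=1.0330
  (v13,v16,v17) [-+-] → (-0.897361, 1.318, 0.991305)–(-1.318, 1.318, 0.751455)  len=0.4842
  (v14,v18,v15) [--+] → (-1.37097, 1.318, -0.678557)–(-1.318, 1.318, -0.751455)  len=0.0901
  (v15,v18,v19) [+--] → (-1.37097, 1.318, -0.678557)–(-1.4037, 1.318, -0.6335)  len=0.0557
  (v15,v19,v16) [+-+] → (-1.4037, 1.318, -0.6335)–(-1.4037, 1.318, 0.577806)  len=1.2113
  (v16,v19,v20) [+--] → (-1.4037, 1.318, 0.577806)–(-1.4037, 1.318, 0.6335)  len=0.0557
  (v16,v20,v17) [+--] → (-1.4037, 1.318, 0.6335)–(-1.318, 1.318, 0.751455)  len=0.1458

Chained into 1 loop(s):
  loop 1: 18 segments, perimeter = 9.1860
Total perimeter = 9.186


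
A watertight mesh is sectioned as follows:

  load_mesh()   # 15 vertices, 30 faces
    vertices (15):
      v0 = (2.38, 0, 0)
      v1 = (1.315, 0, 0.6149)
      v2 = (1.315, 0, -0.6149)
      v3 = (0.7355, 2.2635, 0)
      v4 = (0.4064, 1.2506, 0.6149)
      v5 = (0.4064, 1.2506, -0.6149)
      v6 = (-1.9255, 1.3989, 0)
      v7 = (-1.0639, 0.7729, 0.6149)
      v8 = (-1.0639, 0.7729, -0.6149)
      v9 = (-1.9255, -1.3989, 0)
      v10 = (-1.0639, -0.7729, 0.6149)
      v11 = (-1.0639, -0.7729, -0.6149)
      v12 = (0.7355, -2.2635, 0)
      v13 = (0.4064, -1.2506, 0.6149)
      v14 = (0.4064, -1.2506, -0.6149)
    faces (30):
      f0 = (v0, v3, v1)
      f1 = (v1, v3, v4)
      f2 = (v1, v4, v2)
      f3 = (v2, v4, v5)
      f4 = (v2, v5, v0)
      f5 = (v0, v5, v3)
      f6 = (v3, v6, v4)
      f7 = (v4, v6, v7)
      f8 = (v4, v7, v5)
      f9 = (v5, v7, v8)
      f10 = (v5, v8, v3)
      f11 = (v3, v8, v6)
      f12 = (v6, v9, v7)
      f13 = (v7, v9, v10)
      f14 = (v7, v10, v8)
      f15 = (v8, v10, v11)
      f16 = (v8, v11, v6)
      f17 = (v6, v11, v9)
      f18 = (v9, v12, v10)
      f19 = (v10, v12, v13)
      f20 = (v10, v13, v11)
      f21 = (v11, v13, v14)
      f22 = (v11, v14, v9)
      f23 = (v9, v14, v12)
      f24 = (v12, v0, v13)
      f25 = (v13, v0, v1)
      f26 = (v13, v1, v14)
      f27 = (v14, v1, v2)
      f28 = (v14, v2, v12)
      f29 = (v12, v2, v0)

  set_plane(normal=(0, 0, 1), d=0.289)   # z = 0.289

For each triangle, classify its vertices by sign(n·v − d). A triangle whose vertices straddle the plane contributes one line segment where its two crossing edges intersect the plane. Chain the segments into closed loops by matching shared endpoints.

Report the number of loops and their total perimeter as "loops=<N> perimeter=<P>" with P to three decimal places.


Straddling triangles (20 of 30):
  (v0,v3,v1) [--+] → (1.00786, 1.19967, 0.289)–(1.87946, 0, 0.289)  len=1.4829
  (v1,v3,v4) [+-+] → (1.00786, 1.19967, 0.289)–(0.580825, 1.78744, 0.289)  len=0.7265
  (v1,v4,v2) [++-] → (0.647181, 0.919188, 0.289)–(1.315, 0, 0.289)  len=1.1362
  (v2,v4,v5) [-+-] → (0.647181, 0.919188, 0.289)–(0.4064, 1.2506, 0.289)  len=0.4096
  (v3,v6,v4) [--+] → (-0.829518, 1.3292, 0.289)–(0.580825, 1.78744, 0.289)  len=1.4829
  (v4,v6,v7) [+-+] → (-0.829518, 1.3292, 0.289)–(-1.52055, 1.10468, 0.289)  len=0.7266
  (v4,v7,v5) [++-] → (-0.674267, 0.899492, 0.289)–(0.4064, 1.2506, 0.289)  len=1.1363
  (v5,v7,v8) [-+-] → (-0.674267, 0.899492, 0.289)–(-1.0639, 0.7729, 0.289)  len=0.4097
  (v6,v9,v7) [--+] → (-1.52055, -0.378165, 0.289)–(-1.52055, 1.10468, 0.289)  len=1.4828
  (v7,v9,v10) [+-+] → (-1.52055, -0.378165, 0.289)–(-1.52055, -1.10468, 0.289)  len=0.7265
  (v7,v10,v8) [++-] → (-1.0639, -0.363259, 0.289)–(-1.0639, 0.7729, 0.289)  len=1.1362
  (v8,v10,v11) [-+-] → (-1.0639, -0.363259, 0.289)–(-1.0639, -0.7729, 0.289)  len=0.4096
  (v9,v12,v10) [--+] → (-0.110209, -1.56293, 0.289)–(-1.52055, -1.10468, 0.289)  len=1.4829
  (v10,v12,v13) [+-+] → (-0.110209, -1.56293, 0.289)–(0.580825, -1.78744, 0.289)  len=0.7266
  (v10,v13,v11) [++-] → (0.0167669, -1.12401, 0.289)–(-1.0639, -0.7729, 0.289)  len=1.1363
  (v11,v13,v14) [-+-] → (0.0167669, -1.12401, 0.289)–(0.4064, -1.2506, 0.289)  len=0.4097
  (v12,v0,v13) [--+] → (1.45242, -0.587776, 0.289)–(0.580825, -1.78744, 0.289)  len=1.4829
  (v13,v0,v1) [+-+] → (1.45242, -0.587776, 0.289)–(1.87946, 0, 0.289)  len=0.7265
  (v13,v1,v14) [++-] → (1.07422, -0.331412, 0.289)–(0.4064, -1.2506, 0.289)  len=1.1362
  (v14,v1,v2) [-+-] → (1.07422, -0.331412, 0.289)–(1.315, 0, 0.289)  len=0.4096

Chained into 2 loop(s):
  loop 1: 10 segments, perimeter = 11.0472
  loop 2: 10 segments, perimeter = 7.7293
Total perimeter = 18.777

loops=2 perimeter=18.777
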